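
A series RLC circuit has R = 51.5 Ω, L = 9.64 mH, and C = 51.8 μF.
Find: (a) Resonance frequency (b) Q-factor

Step 1 — Resonance condition Im(Z)=0 gives ω₀ = 1/√(LC).
Step 2 — ω₀ = 1/√(0.00964·5.18e-05) = 1415 rad/s.
Step 3 — f₀ = ω₀/(2π) = 225.2 Hz.
Step 4 — Series Q: Q = ω₀L/R = 1415·0.00964/51.5 = 0.2649.

(a) f₀ = 225.2 Hz  (b) Q = 0.2649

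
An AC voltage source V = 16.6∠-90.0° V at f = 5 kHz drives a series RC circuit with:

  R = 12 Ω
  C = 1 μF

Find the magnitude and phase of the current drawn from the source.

Step 1 — Angular frequency: ω = 2π·f = 2π·5000 = 3.142e+04 rad/s.
Step 2 — Component impedances:
  R: Z = R = 12 Ω
  C: Z = 1/(jωC) = -j/(ω·C) = 0 - j31.83 Ω
Step 3 — Series combination: Z_total = R + C = 12 - j31.83 Ω = 34.02∠-69.3° Ω.
Step 4 — Source phasor: V = 16.6∠-90.0° V = 0 - j16.6 V.
Step 5 — Ohm's law: I = V / Z_total = (0 - j16.6) / (12 - j31.83) = 0.4566 - j0.1721 A.
Step 6 — Convert to polar: |I| = 0.488 A, ∠I = -20.7°.

I = 0.488∠-20.7° A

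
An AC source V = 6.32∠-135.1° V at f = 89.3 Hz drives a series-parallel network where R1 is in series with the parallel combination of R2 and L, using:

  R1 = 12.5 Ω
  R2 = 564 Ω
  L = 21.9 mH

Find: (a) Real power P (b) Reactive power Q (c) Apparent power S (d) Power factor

Step 1 — Angular frequency: ω = 2π·f = 2π·89.3 = 561.1 rad/s.
Step 2 — Component impedances:
  R1: Z = R = 12.5 Ω
  R2: Z = R = 564 Ω
  L: Z = jωL = j·561.1·0.0219 = 0 + j12.29 Ω
Step 3 — Parallel branch: R2 || L = 1/(1/R2 + 1/L) = 0.2676 + j12.28 Ω.
Step 4 — Series with R1: Z_total = R1 + (R2 || L) = 12.77 + j12.28 Ω = 17.72∠43.9° Ω.
Step 5 — Source phasor: V = 6.32∠-135.1° V = -4.477 - j4.461 V.
Step 6 — Current: I = V / Z = -0.3567 - j0.006291 A = 0.3567∠-179.0° A.
Step 7 — Complex power: S = V·I* = 1.625 + j1.563 VA.
Step 8 — Real power: P = Re(S) = 1.625 W.
Step 9 — Reactive power: Q = Im(S) = 1.563 VAR.
Step 10 — Apparent power: |S| = 2.255 VA.
Step 11 — Power factor: PF = P/|S| = 0.7207 (lagging).

(a) P = 1.625 W  (b) Q = 1.563 VAR  (c) S = 2.255 VA  (d) PF = 0.7207 (lagging)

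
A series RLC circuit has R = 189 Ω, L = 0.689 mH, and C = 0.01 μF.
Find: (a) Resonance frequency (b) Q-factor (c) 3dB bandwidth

Step 1 — Resonance: ω₀ = 1/√(LC) = 1/√(0.000689·1e-08) = 3.81e+05 rad/s.
Step 2 — f₀ = ω₀/(2π) = 6.063e+04 Hz.
Step 3 — Series Q: Q = ω₀L/R = 3.81e+05·0.000689/189 = 1.389.
Step 4 — Bandwidth: Δω = ω₀/Q = 2.743e+05 rad/s; BW = Δω/(2π) = 4.366e+04 Hz.

(a) f₀ = 6.063e+04 Hz  (b) Q = 1.389  (c) BW = 4.366e+04 Hz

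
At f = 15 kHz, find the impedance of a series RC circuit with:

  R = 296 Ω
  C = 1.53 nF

Step 1 — Angular frequency: ω = 2π·f = 2π·1.5e+04 = 9.425e+04 rad/s.
Step 2 — Component impedances:
  R: Z = R = 296 Ω
  C: Z = 1/(jωC) = -j/(ω·C) = 0 - j6935 Ω
Step 3 — Series combination: Z_total = R + C = 296 - j6935 Ω = 6941∠-87.6° Ω.

Z = 296 - j6935 Ω = 6941∠-87.6° Ω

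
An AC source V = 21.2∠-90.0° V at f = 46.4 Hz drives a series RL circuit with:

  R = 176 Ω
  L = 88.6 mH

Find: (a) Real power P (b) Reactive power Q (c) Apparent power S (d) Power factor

Step 1 — Angular frequency: ω = 2π·f = 2π·46.4 = 291.5 rad/s.
Step 2 — Component impedances:
  R: Z = R = 176 Ω
  L: Z = jωL = j·291.5·0.0886 = 0 + j25.83 Ω
Step 3 — Series combination: Z_total = R + L = 176 + j25.83 Ω = 177.9∠8.3° Ω.
Step 4 — Source phasor: V = 21.2∠-90.0° V = 0 - j21.2 V.
Step 5 — Current: I = V / Z = -0.01731 - j0.1179 A = 0.1192∠-98.3° A.
Step 6 — Complex power: S = V·I* = 2.5 + j0.3669 VA.
Step 7 — Real power: P = Re(S) = 2.5 W.
Step 8 — Reactive power: Q = Im(S) = 0.3669 VAR.
Step 9 — Apparent power: |S| = 2.527 VA.
Step 10 — Power factor: PF = P/|S| = 0.9894 (lagging).

(a) P = 2.5 W  (b) Q = 0.3669 VAR  (c) S = 2.527 VA  (d) PF = 0.9894 (lagging)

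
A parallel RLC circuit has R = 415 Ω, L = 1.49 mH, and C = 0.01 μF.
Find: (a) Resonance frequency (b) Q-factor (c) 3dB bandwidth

Step 1 — Resonance: ω₀ = 1/√(LC) = 1/√(0.00149·1e-08) = 2.591e+05 rad/s.
Step 2 — f₀ = ω₀/(2π) = 4.123e+04 Hz.
Step 3 — Parallel Q: Q = R/(ω₀L) = 415/(2.591e+05·0.00149) = 1.075.
Step 4 — Bandwidth: Δω = ω₀/Q = 2.41e+05 rad/s; BW = Δω/(2π) = 3.835e+04 Hz.

(a) f₀ = 4.123e+04 Hz  (b) Q = 1.075  (c) BW = 3.835e+04 Hz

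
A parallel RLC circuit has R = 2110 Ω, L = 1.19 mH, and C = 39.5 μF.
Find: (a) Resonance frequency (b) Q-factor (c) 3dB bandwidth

Step 1 — Resonance: ω₀ = 1/√(LC) = 1/√(0.00119·3.95e-05) = 4612 rad/s.
Step 2 — f₀ = ω₀/(2π) = 734.1 Hz.
Step 3 — Parallel Q: Q = R/(ω₀L) = 2110/(4612·0.00119) = 384.4.
Step 4 — Bandwidth: Δω = ω₀/Q = 12 rad/s; BW = Δω/(2π) = 1.91 Hz.

(a) f₀ = 734.1 Hz  (b) Q = 384.4  (c) BW = 1.91 Hz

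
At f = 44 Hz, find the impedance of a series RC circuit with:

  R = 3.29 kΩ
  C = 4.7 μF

Step 1 — Angular frequency: ω = 2π·f = 2π·44 = 276.5 rad/s.
Step 2 — Component impedances:
  R: Z = R = 3290 Ω
  C: Z = 1/(jωC) = -j/(ω·C) = 0 - j769.6 Ω
Step 3 — Series combination: Z_total = R + C = 3290 - j769.6 Ω = 3379∠-13.2° Ω.

Z = 3290 - j769.6 Ω = 3379∠-13.2° Ω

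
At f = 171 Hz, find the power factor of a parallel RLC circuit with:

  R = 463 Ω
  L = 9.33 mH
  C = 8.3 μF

Step 1 — Angular frequency: ω = 2π·f = 2π·171 = 1074 rad/s.
Step 2 — Component impedances:
  R: Z = R = 463 Ω
  L: Z = jωL = j·1074·0.00933 = 0 + j10.02 Ω
  C: Z = 1/(jωC) = -j/(ω·C) = 0 - j112.1 Ω
Step 3 — Parallel combination: 1/Z_total = 1/R + 1/L + 1/C; Z_total = 0.2616 + j11 Ω = 11.01∠88.6° Ω.
Step 4 — Power factor: PF = cos(φ) = Re(Z)/|Z| = 0.26159/11.005 = 0.02377.
Step 5 — Type: Im(Z) = 11 ⇒ lagging (phase φ = 88.6°).

PF = 0.02377 (lagging, φ = 88.6°)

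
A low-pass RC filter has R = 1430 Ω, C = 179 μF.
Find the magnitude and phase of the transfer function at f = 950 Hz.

Step 1 — Angular frequency: ω = 2π·950 = 5969 rad/s.
Step 2 — Transfer function: H(jω) = 1/(1 + jωRC).
Step 3 — Denominator: 1 + jωRC = 1 + j·5969·1430·0.000179 = 1 + j1528.
Step 4 — H = 4.284e-07 - j0.0006545.
Step 5 — Magnitude: |H| = 0.0006545 (-63.7 dB); phase: φ = -90.0°.

|H| = 0.0006545 (-63.7 dB), φ = -90.0°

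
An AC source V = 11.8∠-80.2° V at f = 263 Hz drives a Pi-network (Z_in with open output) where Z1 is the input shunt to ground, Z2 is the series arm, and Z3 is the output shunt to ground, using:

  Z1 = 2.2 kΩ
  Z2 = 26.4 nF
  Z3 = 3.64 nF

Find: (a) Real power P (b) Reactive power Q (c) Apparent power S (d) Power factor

Step 1 — Angular frequency: ω = 2π·f = 2π·263 = 1652 rad/s.
Step 2 — Component impedances:
  Z1: Z = R = 2200 Ω
  Z2: Z = 1/(jωC) = -j/(ω·C) = 0 - j2.292e+04 Ω
  Z3: Z = 1/(jωC) = -j/(ω·C) = 0 - j1.663e+05 Ω
Step 3 — With open output, the series arm Z2 and the output shunt Z3 appear in series to ground: Z2 + Z3 = 0 - j1.892e+05 Ω.
Step 4 — Parallel with input shunt Z1: Z_in = Z1 || (Z2 + Z3) = 2200 - j25.58 Ω = 2200∠-0.7° Ω.
Step 5 — Source phasor: V = 11.8∠-80.2° V = 2.008 - j11.63 V.
Step 6 — Current: I = V / Z = 0.0009744 - j0.005275 A = 0.005364∠-79.5° A.
Step 7 — Complex power: S = V·I* = 0.06329 - j0.000736 VA.
Step 8 — Real power: P = Re(S) = 0.06329 W.
Step 9 — Reactive power: Q = Im(S) = -0.000736 VAR.
Step 10 — Apparent power: |S| = 0.0633 VA.
Step 11 — Power factor: PF = P/|S| = 0.9999 (leading).

(a) P = 0.06329 W  (b) Q = -0.000736 VAR  (c) S = 0.0633 VA  (d) PF = 0.9999 (leading)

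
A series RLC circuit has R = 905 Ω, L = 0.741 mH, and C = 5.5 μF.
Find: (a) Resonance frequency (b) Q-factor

Step 1 — Resonance condition Im(Z)=0 gives ω₀ = 1/√(LC).
Step 2 — ω₀ = 1/√(0.000741·5.5e-06) = 1.566e+04 rad/s.
Step 3 — f₀ = ω₀/(2π) = 2493 Hz.
Step 4 — Series Q: Q = ω₀L/R = 1.566e+04·0.000741/905 = 0.01283.

(a) f₀ = 2493 Hz  (b) Q = 0.01283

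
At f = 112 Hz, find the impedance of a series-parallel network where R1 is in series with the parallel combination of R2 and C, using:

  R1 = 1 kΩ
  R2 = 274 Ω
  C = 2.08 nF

Step 1 — Angular frequency: ω = 2π·f = 2π·112 = 703.7 rad/s.
Step 2 — Component impedances:
  R1: Z = R = 1000 Ω
  R2: Z = R = 274 Ω
  C: Z = 1/(jωC) = -j/(ω·C) = 0 - j6.832e+05 Ω
Step 3 — Parallel branch: R2 || C = 1/(1/R2 + 1/C) = 274 - j0.1099 Ω.
Step 4 — Series with R1: Z_total = R1 + (R2 || C) = 1274 - j0.1099 Ω = 1274∠-0.0° Ω.

Z = 1274 - j0.1099 Ω = 1274∠-0.0° Ω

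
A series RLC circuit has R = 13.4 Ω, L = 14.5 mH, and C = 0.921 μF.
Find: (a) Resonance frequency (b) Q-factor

Step 1 — Resonance condition Im(Z)=0 gives ω₀ = 1/√(LC).
Step 2 — ω₀ = 1/√(0.0145·9.21e-07) = 8653 rad/s.
Step 3 — f₀ = ω₀/(2π) = 1377 Hz.
Step 4 — Series Q: Q = ω₀L/R = 8653·0.0145/13.4 = 9.364.

(a) f₀ = 1377 Hz  (b) Q = 9.364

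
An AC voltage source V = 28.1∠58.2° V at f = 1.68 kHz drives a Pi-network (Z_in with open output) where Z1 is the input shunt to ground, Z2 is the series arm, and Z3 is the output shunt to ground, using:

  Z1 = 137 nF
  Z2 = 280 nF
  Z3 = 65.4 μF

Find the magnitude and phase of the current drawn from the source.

Step 1 — Angular frequency: ω = 2π·f = 2π·1680 = 1.056e+04 rad/s.
Step 2 — Component impedances:
  Z1: Z = 1/(jωC) = -j/(ω·C) = 0 - j691.5 Ω
  Z2: Z = 1/(jωC) = -j/(ω·C) = 0 - j338.3 Ω
  Z3: Z = 1/(jωC) = -j/(ω·C) = 0 - j1.449 Ω
Step 3 — With open output, the series arm Z2 and the output shunt Z3 appear in series to ground: Z2 + Z3 = 0 - j339.8 Ω.
Step 4 — Parallel with input shunt Z1: Z_in = Z1 || (Z2 + Z3) = 0 - j227.8 Ω = 227.8∠-90.0° Ω.
Step 5 — Source phasor: V = 28.1∠58.2° V = 14.81 + j23.88 V.
Step 6 — Ohm's law: I = V / Z_total = (14.81 + j23.88) / (0 - j227.8) = -0.1048 + j0.06499 A.
Step 7 — Convert to polar: |I| = 0.1233 A, ∠I = 148.2°.

I = 0.1233∠148.2° A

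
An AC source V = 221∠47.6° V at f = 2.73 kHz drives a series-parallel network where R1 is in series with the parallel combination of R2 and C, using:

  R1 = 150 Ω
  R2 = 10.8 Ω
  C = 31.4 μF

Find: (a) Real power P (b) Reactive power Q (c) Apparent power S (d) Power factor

Step 1 — Angular frequency: ω = 2π·f = 2π·2730 = 1.715e+04 rad/s.
Step 2 — Component impedances:
  R1: Z = R = 150 Ω
  R2: Z = R = 10.8 Ω
  C: Z = 1/(jωC) = -j/(ω·C) = 0 - j1.857 Ω
Step 3 — Parallel branch: R2 || C = 1/(1/R2 + 1/C) = 0.31 - j1.803 Ω.
Step 4 — Series with R1: Z_total = R1 + (R2 || C) = 150.3 - j1.803 Ω = 150.3∠-0.7° Ω.
Step 5 — Source phasor: V = 221∠47.6° V = 149 + j163.2 V.
Step 6 — Current: I = V / Z = 0.9783 + j1.097 A = 1.47∠48.3° A.
Step 7 — Complex power: S = V·I* = 324.9 - j3.898 VA.
Step 8 — Real power: P = Re(S) = 324.9 W.
Step 9 — Reactive power: Q = Im(S) = -3.898 VAR.
Step 10 — Apparent power: |S| = 324.9 VA.
Step 11 — Power factor: PF = P/|S| = 0.9999 (leading).

(a) P = 324.9 W  (b) Q = -3.898 VAR  (c) S = 324.9 VA  (d) PF = 0.9999 (leading)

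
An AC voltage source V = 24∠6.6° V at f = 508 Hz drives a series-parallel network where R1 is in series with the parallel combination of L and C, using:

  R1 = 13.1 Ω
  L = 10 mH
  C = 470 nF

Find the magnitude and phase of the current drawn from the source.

Step 1 — Angular frequency: ω = 2π·f = 2π·508 = 3192 rad/s.
Step 2 — Component impedances:
  R1: Z = R = 13.1 Ω
  L: Z = jωL = j·3192·0.01 = 0 + j31.92 Ω
  C: Z = 1/(jωC) = -j/(ω·C) = 0 - j666.6 Ω
Step 3 — Parallel branch: L || C = 1/(1/L + 1/C) = 0 + j33.52 Ω.
Step 4 — Series with R1: Z_total = R1 + (L || C) = 13.1 + j33.52 Ω = 35.99∠68.7° Ω.
Step 5 — Source phasor: V = 24∠6.6° V = 23.84 + j2.758 V.
Step 6 — Ohm's law: I = V / Z_total = (23.84 + j2.758) / (13.1 + j33.52) = 0.3125 - j0.5891 A.
Step 7 — Convert to polar: |I| = 0.6668 A, ∠I = -62.1°.

I = 0.6668∠-62.1° A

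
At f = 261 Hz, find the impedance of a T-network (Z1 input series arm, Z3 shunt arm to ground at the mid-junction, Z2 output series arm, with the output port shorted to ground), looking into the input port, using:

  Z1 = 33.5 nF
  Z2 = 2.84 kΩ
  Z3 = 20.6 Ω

Step 1 — Angular frequency: ω = 2π·f = 2π·261 = 1640 rad/s.
Step 2 — Component impedances:
  Z1: Z = 1/(jωC) = -j/(ω·C) = 0 - j1.82e+04 Ω
  Z2: Z = R = 2840 Ω
  Z3: Z = R = 20.6 Ω
Step 3 — With the output port shorted to ground, the output series arm Z2 runs from the junction to ground; the shunt arm Z3 also runs from the junction to ground. They appear in parallel: Z3 || Z2 = 20.45 Ω.
Step 4 — Series with input arm Z1: Z_in = Z1 + (Z3 || Z2) = 20.45 - j1.82e+04 Ω = 1.82e+04∠-89.9° Ω.

Z = 20.45 - j1.82e+04 Ω = 1.82e+04∠-89.9° Ω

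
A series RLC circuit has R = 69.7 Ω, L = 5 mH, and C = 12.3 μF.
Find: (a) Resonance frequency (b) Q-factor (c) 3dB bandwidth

Step 1 — Resonance condition Im(Z)=0 gives ω₀ = 1/√(LC).
Step 2 — ω₀ = 1/√(0.005·1.23e-05) = 4032 rad/s.
Step 3 — f₀ = ω₀/(2π) = 641.8 Hz.
Step 4 — Series Q: Q = ω₀L/R = 4032·0.005/69.7 = 0.2893.
Step 5 — 3dB bandwidth: Δω = ω₀/Q = 1.394e+04 rad/s; BW = Δω/(2π) = 2219 Hz.

(a) f₀ = 641.8 Hz  (b) Q = 0.2893  (c) BW = 2219 Hz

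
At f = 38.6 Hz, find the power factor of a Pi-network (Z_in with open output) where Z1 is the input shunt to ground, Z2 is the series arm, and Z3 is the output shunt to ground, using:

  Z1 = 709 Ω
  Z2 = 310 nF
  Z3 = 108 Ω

Step 1 — Angular frequency: ω = 2π·f = 2π·38.6 = 242.5 rad/s.
Step 2 — Component impedances:
  Z1: Z = R = 709 Ω
  Z2: Z = 1/(jωC) = -j/(ω·C) = 0 - j1.33e+04 Ω
  Z3: Z = R = 108 Ω
Step 3 — With open output, the series arm Z2 and the output shunt Z3 appear in series to ground: Z2 + Z3 = 108 - j1.33e+04 Ω.
Step 4 — Parallel with input shunt Z1: Z_in = Z1 || (Z2 + Z3) = 706.7 - j37.65 Ω = 707.7∠-3.0° Ω.
Step 5 — Power factor: PF = cos(φ) = Re(Z)/|Z| = 706.7/707.7 = 0.9986.
Step 6 — Type: Im(Z) = -37.65 ⇒ leading (phase φ = -3.0°).

PF = 0.9986 (leading, φ = -3.0°)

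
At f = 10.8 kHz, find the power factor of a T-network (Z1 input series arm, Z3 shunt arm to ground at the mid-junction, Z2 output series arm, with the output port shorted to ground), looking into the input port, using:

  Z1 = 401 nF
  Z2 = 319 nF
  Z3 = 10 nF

Step 1 — Angular frequency: ω = 2π·f = 2π·1.08e+04 = 6.786e+04 rad/s.
Step 2 — Component impedances:
  Z1: Z = 1/(jωC) = -j/(ω·C) = 0 - j36.75 Ω
  Z2: Z = 1/(jωC) = -j/(ω·C) = 0 - j46.2 Ω
  Z3: Z = 1/(jωC) = -j/(ω·C) = 0 - j1474 Ω
Step 3 — With the output port shorted to ground, the output series arm Z2 runs from the junction to ground; the shunt arm Z3 also runs from the junction to ground. They appear in parallel: Z3 || Z2 = 0 - j44.79 Ω.
Step 4 — Series with input arm Z1: Z_in = Z1 + (Z3 || Z2) = 0 - j81.54 Ω = 81.54∠-90.0° Ω.
Step 5 — Power factor: PF = cos(φ) = Re(Z)/|Z| = 0/81.54 = 0.
Step 6 — Type: Im(Z) = -81.54 ⇒ leading (phase φ = -90.0°).

PF = 0 (leading, φ = -90.0°)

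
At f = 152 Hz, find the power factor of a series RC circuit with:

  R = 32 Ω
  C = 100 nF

Step 1 — Angular frequency: ω = 2π·f = 2π·152 = 955 rad/s.
Step 2 — Component impedances:
  R: Z = R = 32 Ω
  C: Z = 1/(jωC) = -j/(ω·C) = 0 - j1.047e+04 Ω
Step 3 — Series combination: Z_total = R + C = 32 - j1.047e+04 Ω = 1.047e+04∠-89.8° Ω.
Step 4 — Power factor: PF = cos(φ) = Re(Z)/|Z| = 32/1.047e+04 = 0.003056.
Step 5 — Type: Im(Z) = -1.047e+04 ⇒ leading (phase φ = -89.8°).

PF = 0.003056 (leading, φ = -89.8°)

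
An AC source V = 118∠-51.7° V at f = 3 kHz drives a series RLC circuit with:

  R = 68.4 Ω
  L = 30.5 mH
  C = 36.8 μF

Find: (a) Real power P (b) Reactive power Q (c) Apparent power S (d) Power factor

Step 1 — Angular frequency: ω = 2π·f = 2π·3000 = 1.885e+04 rad/s.
Step 2 — Component impedances:
  R: Z = R = 68.4 Ω
  L: Z = jωL = j·1.885e+04·0.0305 = 0 + j574.9 Ω
  C: Z = 1/(jωC) = -j/(ω·C) = 0 - j1.442 Ω
Step 3 — Series combination: Z_total = R + L + C = 68.4 + j573.5 Ω = 577.5∠83.2° Ω.
Step 4 — Source phasor: V = 118∠-51.7° V = 73.13 - j92.6 V.
Step 5 — Current: I = V / Z = -0.1442 - j0.1447 A = 0.2043∠-134.9° A.
Step 6 — Complex power: S = V·I* = 2.855 + j23.94 VA.
Step 7 — Real power: P = Re(S) = 2.855 W.
Step 8 — Reactive power: Q = Im(S) = 23.94 VAR.
Step 9 — Apparent power: |S| = 24.11 VA.
Step 10 — Power factor: PF = P/|S| = 0.1184 (lagging).

(a) P = 2.855 W  (b) Q = 23.94 VAR  (c) S = 24.11 VA  (d) PF = 0.1184 (lagging)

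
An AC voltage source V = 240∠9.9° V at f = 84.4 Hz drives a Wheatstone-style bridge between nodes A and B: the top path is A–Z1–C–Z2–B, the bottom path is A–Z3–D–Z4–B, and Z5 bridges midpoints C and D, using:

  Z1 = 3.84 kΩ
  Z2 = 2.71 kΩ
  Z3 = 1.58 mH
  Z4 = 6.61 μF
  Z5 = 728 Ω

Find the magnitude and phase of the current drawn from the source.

Step 1 — Angular frequency: ω = 2π·f = 2π·84.4 = 530.3 rad/s.
Step 2 — Component impedances:
  Z1: Z = R = 3840 Ω
  Z2: Z = R = 2710 Ω
  Z3: Z = jωL = j·530.3·0.00158 = 0 + j0.8379 Ω
  Z4: Z = 1/(jωC) = -j/(ω·C) = 0 - j285.3 Ω
  Z5: Z = R = 728 Ω
Step 3 — Bridge requires nodal analysis (the Z5 bridge couples midpoints C and D, so the two paths cannot be reduced to a simple series/parallel combination). Setting node B to ground and injecting 1 A at node A, the 3-node admittance system at A, C, D solves to V_A = Z_AB = 24.3 - j282.4 Ω = 283.4∠-85.1° Ω.
Step 4 — Source phasor: V = 240∠9.9° V = 236.4 + j41.26 V.
Step 5 — Ohm's law: I = V / Z_total = (236.4 + j41.26) / (24.3 - j282.4) = -0.07354 + j0.8437 A.
Step 6 — Convert to polar: |I| = 0.8469 A, ∠I = 95.0°.

I = 0.8469∠95.0° A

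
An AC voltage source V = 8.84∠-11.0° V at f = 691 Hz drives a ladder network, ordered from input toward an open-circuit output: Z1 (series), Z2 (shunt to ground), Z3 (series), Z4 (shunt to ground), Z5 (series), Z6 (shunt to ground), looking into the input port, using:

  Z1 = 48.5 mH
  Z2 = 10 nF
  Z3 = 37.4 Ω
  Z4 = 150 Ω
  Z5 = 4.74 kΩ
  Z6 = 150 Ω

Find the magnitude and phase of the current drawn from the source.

Step 1 — Angular frequency: ω = 2π·f = 2π·691 = 4342 rad/s.
Step 2 — Component impedances:
  Z1: Z = jωL = j·4342·0.0485 = 0 + j210.6 Ω
  Z2: Z = 1/(jωC) = -j/(ω·C) = 0 - j2.303e+04 Ω
  Z3: Z = R = 37.4 Ω
  Z4: Z = R = 150 Ω
  Z5: Z = R = 4740 Ω
  Z6: Z = R = 150 Ω
Step 3 — Ladder network (open output): work backward from the far end, alternating series and parallel combinations. Z_in = 182.9 + j209.1 Ω = 277.8∠48.8° Ω.
Step 4 — Source phasor: V = 8.84∠-11.0° V = 8.678 - j1.687 V.
Step 5 — Ohm's law: I = V / Z_total = (8.678 - j1.687) / (182.9 + j209.1) = 0.01599 - j0.02751 A.
Step 6 — Convert to polar: |I| = 0.03182 A, ∠I = -59.8°.

I = 0.03182∠-59.8° A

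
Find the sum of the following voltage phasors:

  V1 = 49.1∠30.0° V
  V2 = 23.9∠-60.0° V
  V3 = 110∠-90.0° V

Step 1 — Convert each phasor to rectangular form:
  V1 = 49.1·(cos(30.0°) + j·sin(30.0°)) = 42.52 + j24.55 V
  V2 = 23.9·(cos(-60.0°) + j·sin(-60.0°)) = 11.95 - j20.7 V
  V3 = 110·(cos(-90.0°) + j·sin(-90.0°)) = 0 - j110 V
Step 2 — Sum components: V_total = 54.47 - j106.1 V.
Step 3 — Convert to polar: |V_total| = 119.3 V, ∠V_total = -62.8°.

V_total = 119.3∠-62.8° V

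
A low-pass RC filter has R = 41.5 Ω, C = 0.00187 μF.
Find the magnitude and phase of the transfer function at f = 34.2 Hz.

Step 1 — Angular frequency: ω = 2π·34.2 = 214.9 rad/s.
Step 2 — Transfer function: H(jω) = 1/(1 + jωRC).
Step 3 — Denominator: 1 + jωRC = 1 + j·214.9·41.5·1.87e-09 = 1 + j1.668e-05.
Step 4 — H = 1 - j1.668e-05.
Step 5 — Magnitude: |H| = 1 (-0.0 dB); phase: φ = -0.0°.

|H| = 1 (-0.0 dB), φ = -0.0°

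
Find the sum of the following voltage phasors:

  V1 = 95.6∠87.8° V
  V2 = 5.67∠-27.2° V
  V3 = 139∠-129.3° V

Step 1 — Convert each phasor to rectangular form:
  V1 = 95.6·(cos(87.8°) + j·sin(87.8°)) = 3.67 + j95.53 V
  V2 = 5.67·(cos(-27.2°) + j·sin(-27.2°)) = 5.043 - j2.592 V
  V3 = 139·(cos(-129.3°) + j·sin(-129.3°)) = -88.04 - j107.6 V
Step 2 — Sum components: V_total = -79.33 - j14.63 V.
Step 3 — Convert to polar: |V_total| = 80.66 V, ∠V_total = -169.6°.

V_total = 80.66∠-169.6° V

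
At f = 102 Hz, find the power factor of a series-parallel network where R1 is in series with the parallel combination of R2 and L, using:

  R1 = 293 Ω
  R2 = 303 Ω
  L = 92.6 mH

Step 1 — Angular frequency: ω = 2π·f = 2π·102 = 640.9 rad/s.
Step 2 — Component impedances:
  R1: Z = R = 293 Ω
  R2: Z = R = 303 Ω
  L: Z = jωL = j·640.9·0.0926 = 0 + j59.35 Ω
Step 3 — Parallel branch: R2 || L = 1/(1/R2 + 1/L) = 11.19 + j57.15 Ω.
Step 4 — Series with R1: Z_total = R1 + (R2 || L) = 304.2 + j57.15 Ω = 309.5∠10.6° Ω.
Step 5 — Power factor: PF = cos(φ) = Re(Z)/|Z| = 304.19/309.52 = 0.9828.
Step 6 — Type: Im(Z) = 57.15 ⇒ lagging (phase φ = 10.6°).

PF = 0.9828 (lagging, φ = 10.6°)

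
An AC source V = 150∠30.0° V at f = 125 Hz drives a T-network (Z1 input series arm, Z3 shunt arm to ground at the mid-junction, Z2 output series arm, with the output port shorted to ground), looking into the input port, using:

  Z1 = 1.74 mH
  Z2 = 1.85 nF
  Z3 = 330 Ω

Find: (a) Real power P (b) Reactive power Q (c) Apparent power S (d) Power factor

Step 1 — Angular frequency: ω = 2π·f = 2π·125 = 785.4 rad/s.
Step 2 — Component impedances:
  Z1: Z = jωL = j·785.4·0.00174 = 0 + j1.367 Ω
  Z2: Z = 1/(jωC) = -j/(ω·C) = 0 - j6.882e+05 Ω
  Z3: Z = R = 330 Ω
Step 3 — With the output port shorted to ground, the output series arm Z2 runs from the junction to ground; the shunt arm Z3 also runs from the junction to ground. They appear in parallel: Z3 || Z2 = 330 - j0.1582 Ω.
Step 4 — Series with input arm Z1: Z_in = Z1 + (Z3 || Z2) = 330 + j1.208 Ω = 330∠0.2° Ω.
Step 5 — Source phasor: V = 150∠30.0° V = 129.9 + j75 V.
Step 6 — Current: I = V / Z = 0.3945 + j0.2258 A = 0.4545∠29.8° A.
Step 7 — Complex power: S = V·I* = 68.18 + j0.2497 VA.
Step 8 — Real power: P = Re(S) = 68.18 W.
Step 9 — Reactive power: Q = Im(S) = 0.2497 VAR.
Step 10 — Apparent power: |S| = 68.18 VA.
Step 11 — Power factor: PF = P/|S| = 1 (lagging).

(a) P = 68.18 W  (b) Q = 0.2497 VAR  (c) S = 68.18 VA  (d) PF = 1 (lagging)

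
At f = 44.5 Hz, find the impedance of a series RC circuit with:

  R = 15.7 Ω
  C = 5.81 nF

Step 1 — Angular frequency: ω = 2π·f = 2π·44.5 = 279.6 rad/s.
Step 2 — Component impedances:
  R: Z = R = 15.7 Ω
  C: Z = 1/(jωC) = -j/(ω·C) = 0 - j6.156e+05 Ω
Step 3 — Series combination: Z_total = R + C = 15.7 - j6.156e+05 Ω = 6.156e+05∠-90.0° Ω.

Z = 15.7 - j6.156e+05 Ω = 6.156e+05∠-90.0° Ω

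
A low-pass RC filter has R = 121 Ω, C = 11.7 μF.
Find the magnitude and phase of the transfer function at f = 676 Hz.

Step 1 — Angular frequency: ω = 2π·676 = 4247 rad/s.
Step 2 — Transfer function: H(jω) = 1/(1 + jωRC).
Step 3 — Denominator: 1 + jωRC = 1 + j·4247·121·1.17e-05 = 1 + j6.013.
Step 4 — H = 0.02691 - j0.1618.
Step 5 — Magnitude: |H| = 0.1641 (-15.7 dB); phase: φ = -80.6°.

|H| = 0.1641 (-15.7 dB), φ = -80.6°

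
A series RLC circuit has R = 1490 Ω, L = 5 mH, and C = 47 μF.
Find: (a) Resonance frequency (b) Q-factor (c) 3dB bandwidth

Step 1 — Resonance: ω₀ = 1/√(LC) = 1/√(0.005·4.7e-05) = 2063 rad/s.
Step 2 — f₀ = ω₀/(2π) = 328.3 Hz.
Step 3 — Series Q: Q = ω₀L/R = 2063·0.005/1490 = 0.006922.
Step 4 — Bandwidth: Δω = ω₀/Q = 2.98e+05 rad/s; BW = Δω/(2π) = 4.743e+04 Hz.

(a) f₀ = 328.3 Hz  (b) Q = 0.006922  (c) BW = 4.743e+04 Hz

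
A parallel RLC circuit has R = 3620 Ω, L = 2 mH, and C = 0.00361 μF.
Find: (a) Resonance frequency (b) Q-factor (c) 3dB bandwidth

Step 1 — Resonance: ω₀ = 1/√(LC) = 1/√(0.002·3.61e-09) = 3.722e+05 rad/s.
Step 2 — f₀ = ω₀/(2π) = 5.923e+04 Hz.
Step 3 — Parallel Q: Q = R/(ω₀L) = 3620/(3.722e+05·0.002) = 4.863.
Step 4 — Bandwidth: Δω = ω₀/Q = 7.652e+04 rad/s; BW = Δω/(2π) = 1.218e+04 Hz.

(a) f₀ = 5.923e+04 Hz  (b) Q = 4.863  (c) BW = 1.218e+04 Hz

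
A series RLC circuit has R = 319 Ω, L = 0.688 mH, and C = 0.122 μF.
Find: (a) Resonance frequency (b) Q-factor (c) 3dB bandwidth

Step 1 — Resonance: ω₀ = 1/√(LC) = 1/√(0.000688·1.22e-07) = 1.092e+05 rad/s.
Step 2 — f₀ = ω₀/(2π) = 1.737e+04 Hz.
Step 3 — Series Q: Q = ω₀L/R = 1.092e+05·0.000688/319 = 0.2354.
Step 4 — Bandwidth: Δω = ω₀/Q = 4.637e+05 rad/s; BW = Δω/(2π) = 7.379e+04 Hz.

(a) f₀ = 1.737e+04 Hz  (b) Q = 0.2354  (c) BW = 7.379e+04 Hz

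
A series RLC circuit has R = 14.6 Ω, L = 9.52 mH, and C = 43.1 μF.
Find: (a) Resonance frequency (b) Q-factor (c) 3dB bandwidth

Step 1 — Resonance condition Im(Z)=0 gives ω₀ = 1/√(LC).
Step 2 — ω₀ = 1/√(0.00952·4.31e-05) = 1561 rad/s.
Step 3 — f₀ = ω₀/(2π) = 248.5 Hz.
Step 4 — Series Q: Q = ω₀L/R = 1561·0.00952/14.6 = 1.018.
Step 5 — 3dB bandwidth: Δω = ω₀/Q = 1534 rad/s; BW = Δω/(2π) = 244.1 Hz.

(a) f₀ = 248.5 Hz  (b) Q = 1.018  (c) BW = 244.1 Hz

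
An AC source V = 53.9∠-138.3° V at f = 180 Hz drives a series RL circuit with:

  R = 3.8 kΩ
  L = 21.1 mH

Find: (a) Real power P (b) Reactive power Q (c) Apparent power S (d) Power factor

Step 1 — Angular frequency: ω = 2π·f = 2π·180 = 1131 rad/s.
Step 2 — Component impedances:
  R: Z = R = 3800 Ω
  L: Z = jωL = j·1131·0.0211 = 0 + j23.86 Ω
Step 3 — Series combination: Z_total = R + L = 3800 + j23.86 Ω = 3800∠0.4° Ω.
Step 4 — Source phasor: V = 53.9∠-138.3° V = -40.24 - j35.86 V.
Step 5 — Current: I = V / Z = -0.01065 - j0.009369 A = 0.01418∠-138.7° A.
Step 6 — Complex power: S = V·I* = 0.7645 + j0.004801 VA.
Step 7 — Real power: P = Re(S) = 0.7645 W.
Step 8 — Reactive power: Q = Im(S) = 0.004801 VAR.
Step 9 — Apparent power: |S| = 0.7645 VA.
Step 10 — Power factor: PF = P/|S| = 1 (lagging).

(a) P = 0.7645 W  (b) Q = 0.004801 VAR  (c) S = 0.7645 VA  (d) PF = 1 (lagging)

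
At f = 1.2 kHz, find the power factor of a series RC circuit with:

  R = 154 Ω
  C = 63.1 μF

Step 1 — Angular frequency: ω = 2π·f = 2π·1200 = 7540 rad/s.
Step 2 — Component impedances:
  R: Z = R = 154 Ω
  C: Z = 1/(jωC) = -j/(ω·C) = 0 - j2.102 Ω
Step 3 — Series combination: Z_total = R + C = 154 - j2.102 Ω = 154∠-0.8° Ω.
Step 4 — Power factor: PF = cos(φ) = Re(Z)/|Z| = 154/154.01 = 0.9999.
Step 5 — Type: Im(Z) = -2.102 ⇒ leading (phase φ = -0.8°).

PF = 0.9999 (leading, φ = -0.8°)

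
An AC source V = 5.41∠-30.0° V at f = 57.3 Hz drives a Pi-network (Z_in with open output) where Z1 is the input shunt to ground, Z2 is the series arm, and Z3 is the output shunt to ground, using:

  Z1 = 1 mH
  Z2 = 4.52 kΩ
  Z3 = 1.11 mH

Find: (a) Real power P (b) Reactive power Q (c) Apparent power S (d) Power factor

Step 1 — Angular frequency: ω = 2π·f = 2π·57.3 = 360 rad/s.
Step 2 — Component impedances:
  Z1: Z = jωL = j·360·0.001 = 0 + j0.36 Ω
  Z2: Z = R = 4520 Ω
  Z3: Z = jωL = j·360·0.00111 = 0 + j0.3996 Ω
Step 3 — With open output, the series arm Z2 and the output shunt Z3 appear in series to ground: Z2 + Z3 = 4520 + j0.3996 Ω.
Step 4 — Parallel with input shunt Z1: Z_in = Z1 || (Z2 + Z3) = 2.868e-05 + j0.36 Ω = 0.36∠90.0° Ω.
Step 5 — Source phasor: V = 5.41∠-30.0° V = 4.685 - j2.705 V.
Step 6 — Current: I = V / Z = -7.512 - j13.01 A = 15.03∠-120.0° A.
Step 7 — Complex power: S = V·I* = 0.006475 + j81.29 VA.
Step 8 — Real power: P = Re(S) = 0.006475 W.
Step 9 — Reactive power: Q = Im(S) = 81.29 VAR.
Step 10 — Apparent power: |S| = 81.29 VA.
Step 11 — Power factor: PF = P/|S| = 7.965e-05 (lagging).

(a) P = 0.006475 W  (b) Q = 81.29 VAR  (c) S = 81.29 VA  (d) PF = 7.965e-05 (lagging)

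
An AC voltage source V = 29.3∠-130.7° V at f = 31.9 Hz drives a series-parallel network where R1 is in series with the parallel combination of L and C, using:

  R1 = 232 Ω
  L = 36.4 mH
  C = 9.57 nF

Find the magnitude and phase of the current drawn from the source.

Step 1 — Angular frequency: ω = 2π·f = 2π·31.9 = 200.4 rad/s.
Step 2 — Component impedances:
  R1: Z = R = 232 Ω
  L: Z = jωL = j·200.4·0.0364 = 0 + j7.296 Ω
  C: Z = 1/(jωC) = -j/(ω·C) = 0 - j5.213e+05 Ω
Step 3 — Parallel branch: L || C = 1/(1/L + 1/C) = 0 + j7.296 Ω.
Step 4 — Series with R1: Z_total = R1 + (L || C) = 232 + j7.296 Ω = 232.1∠1.8° Ω.
Step 5 — Source phasor: V = 29.3∠-130.7° V = -19.11 - j22.21 V.
Step 6 — Ohm's law: I = V / Z_total = (-19.11 - j22.21) / (232 + j7.296) = -0.08528 - j0.09307 A.
Step 7 — Convert to polar: |I| = 0.1262 A, ∠I = -132.5°.

I = 0.1262∠-132.5° A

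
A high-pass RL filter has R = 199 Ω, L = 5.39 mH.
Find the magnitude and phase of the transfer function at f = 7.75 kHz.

Step 1 — Angular frequency: ω = 2π·7750 = 4.869e+04 rad/s.
Step 2 — Transfer function: H(jω) = jωL/(R + jωL).
Step 3 — Numerator jωL = j·262.5; denominator R + jωL = 199 + j262.5.
Step 4 — H = 0.635 + j0.4814.
Step 5 — Magnitude: |H| = 0.7969 (-2.0 dB); phase: φ = 37.2°.

|H| = 0.7969 (-2.0 dB), φ = 37.2°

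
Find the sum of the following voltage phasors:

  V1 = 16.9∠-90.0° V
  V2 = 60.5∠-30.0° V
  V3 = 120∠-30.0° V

Step 1 — Convert each phasor to rectangular form:
  V1 = 16.9·(cos(-90.0°) + j·sin(-90.0°)) = 0 - j16.9 V
  V2 = 60.5·(cos(-30.0°) + j·sin(-30.0°)) = 52.39 - j30.25 V
  V3 = 120·(cos(-30.0°) + j·sin(-30.0°)) = 103.9 - j60 V
Step 2 — Sum components: V_total = 156.3 - j107.1 V.
Step 3 — Convert to polar: |V_total| = 189.5 V, ∠V_total = -34.4°.

V_total = 189.5∠-34.4° V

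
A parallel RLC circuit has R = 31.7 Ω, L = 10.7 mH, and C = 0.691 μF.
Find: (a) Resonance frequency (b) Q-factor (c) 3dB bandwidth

Step 1 — Resonance: ω₀ = 1/√(LC) = 1/√(0.0107·6.91e-07) = 1.163e+04 rad/s.
Step 2 — f₀ = ω₀/(2π) = 1851 Hz.
Step 3 — Parallel Q: Q = R/(ω₀L) = 31.7/(1.163e+04·0.0107) = 0.2547.
Step 4 — Bandwidth: Δω = ω₀/Q = 4.565e+04 rad/s; BW = Δω/(2π) = 7266 Hz.

(a) f₀ = 1851 Hz  (b) Q = 0.2547  (c) BW = 7266 Hz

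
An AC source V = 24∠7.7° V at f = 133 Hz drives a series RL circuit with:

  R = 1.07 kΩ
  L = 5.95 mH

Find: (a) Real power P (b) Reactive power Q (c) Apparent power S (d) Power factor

Step 1 — Angular frequency: ω = 2π·f = 2π·133 = 835.7 rad/s.
Step 2 — Component impedances:
  R: Z = R = 1070 Ω
  L: Z = jωL = j·835.7·0.00595 = 0 + j4.972 Ω
Step 3 — Series combination: Z_total = R + L = 1070 + j4.972 Ω = 1070∠0.3° Ω.
Step 4 — Source phasor: V = 24∠7.7° V = 23.78 + j3.216 V.
Step 5 — Current: I = V / Z = 0.02224 + j0.002902 A = 0.02243∠7.4° A.
Step 6 — Complex power: S = V·I* = 0.5383 + j0.002501 VA.
Step 7 — Real power: P = Re(S) = 0.5383 W.
Step 8 — Reactive power: Q = Im(S) = 0.002501 VAR.
Step 9 — Apparent power: |S| = 0.5383 VA.
Step 10 — Power factor: PF = P/|S| = 1 (lagging).

(a) P = 0.5383 W  (b) Q = 0.002501 VAR  (c) S = 0.5383 VA  (d) PF = 1 (lagging)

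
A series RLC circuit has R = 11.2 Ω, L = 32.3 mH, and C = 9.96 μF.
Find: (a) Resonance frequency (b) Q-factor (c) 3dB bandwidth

Step 1 — Resonance condition Im(Z)=0 gives ω₀ = 1/√(LC).
Step 2 — ω₀ = 1/√(0.0323·9.96e-06) = 1763 rad/s.
Step 3 — f₀ = ω₀/(2π) = 280.6 Hz.
Step 4 — Series Q: Q = ω₀L/R = 1763·0.0323/11.2 = 5.085.
Step 5 — 3dB bandwidth: Δω = ω₀/Q = 346.7 rad/s; BW = Δω/(2π) = 55.19 Hz.

(a) f₀ = 280.6 Hz  (b) Q = 5.085  (c) BW = 55.19 Hz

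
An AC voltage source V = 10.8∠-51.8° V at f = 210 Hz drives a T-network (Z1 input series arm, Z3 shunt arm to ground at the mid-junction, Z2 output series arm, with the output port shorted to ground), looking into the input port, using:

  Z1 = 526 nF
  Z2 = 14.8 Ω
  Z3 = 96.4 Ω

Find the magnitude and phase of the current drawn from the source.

Step 1 — Angular frequency: ω = 2π·f = 2π·210 = 1319 rad/s.
Step 2 — Component impedances:
  Z1: Z = 1/(jωC) = -j/(ω·C) = 0 - j1441 Ω
  Z2: Z = R = 14.8 Ω
  Z3: Z = R = 96.4 Ω
Step 3 — With the output port shorted to ground, the output series arm Z2 runs from the junction to ground; the shunt arm Z3 also runs from the junction to ground. They appear in parallel: Z3 || Z2 = 12.83 Ω.
Step 4 — Series with input arm Z1: Z_in = Z1 + (Z3 || Z2) = 12.83 - j1441 Ω = 1441∠-89.5° Ω.
Step 5 — Source phasor: V = 10.8∠-51.8° V = 6.679 - j8.487 V.
Step 6 — Ohm's law: I = V / Z_total = (6.679 - j8.487) / (12.83 - j1441) = 0.005931 + j0.004583 A.
Step 7 — Convert to polar: |I| = 0.007495 A, ∠I = 37.7°.

I = 0.007495∠37.7° A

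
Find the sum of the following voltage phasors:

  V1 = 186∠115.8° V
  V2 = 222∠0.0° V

Step 1 — Convert each phasor to rectangular form:
  V1 = 186·(cos(115.8°) + j·sin(115.8°)) = -80.95 + j167.5 V
  V2 = 222·(cos(0.0°) + j·sin(0.0°)) = 222 V
Step 2 — Sum components: V_total = 141 + j167.5 V.
Step 3 — Convert to polar: |V_total| = 218.9 V, ∠V_total = 49.9°.

V_total = 218.9∠49.9° V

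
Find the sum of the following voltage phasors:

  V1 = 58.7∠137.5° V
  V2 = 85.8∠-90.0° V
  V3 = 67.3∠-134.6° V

Step 1 — Convert each phasor to rectangular form:
  V1 = 58.7·(cos(137.5°) + j·sin(137.5°)) = -43.28 + j39.66 V
  V2 = 85.8·(cos(-90.0°) + j·sin(-90.0°)) = 0 - j85.8 V
  V3 = 67.3·(cos(-134.6°) + j·sin(-134.6°)) = -47.25 - j47.92 V
Step 2 — Sum components: V_total = -90.53 - j94.06 V.
Step 3 — Convert to polar: |V_total| = 130.6 V, ∠V_total = -133.9°.

V_total = 130.6∠-133.9° V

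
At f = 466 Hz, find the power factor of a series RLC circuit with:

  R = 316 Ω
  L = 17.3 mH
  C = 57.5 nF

Step 1 — Angular frequency: ω = 2π·f = 2π·466 = 2928 rad/s.
Step 2 — Component impedances:
  R: Z = R = 316 Ω
  L: Z = jωL = j·2928·0.0173 = 0 + j50.65 Ω
  C: Z = 1/(jωC) = -j/(ω·C) = 0 - j5940 Ω
Step 3 — Series combination: Z_total = R + L + C = 316 - j5889 Ω = 5898∠-86.9° Ω.
Step 4 — Power factor: PF = cos(φ) = Re(Z)/|Z| = 316/5898 = 0.05358.
Step 5 — Type: Im(Z) = -5889 ⇒ leading (phase φ = -86.9°).

PF = 0.05358 (leading, φ = -86.9°)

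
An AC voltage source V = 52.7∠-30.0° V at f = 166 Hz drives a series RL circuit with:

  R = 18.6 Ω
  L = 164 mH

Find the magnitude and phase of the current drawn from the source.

Step 1 — Angular frequency: ω = 2π·f = 2π·166 = 1043 rad/s.
Step 2 — Component impedances:
  R: Z = R = 18.6 Ω
  L: Z = jωL = j·1043·0.164 = 0 + j171.1 Ω
Step 3 — Series combination: Z_total = R + L = 18.6 + j171.1 Ω = 172.1∠83.8° Ω.
Step 4 — Source phasor: V = 52.7∠-30.0° V = 45.64 - j26.35 V.
Step 5 — Ohm's law: I = V / Z_total = (45.64 - j26.35) / (18.6 + j171.1) = -0.1236 - j0.2803 A.
Step 6 — Convert to polar: |I| = 0.3063 A, ∠I = -113.8°.

I = 0.3063∠-113.8° A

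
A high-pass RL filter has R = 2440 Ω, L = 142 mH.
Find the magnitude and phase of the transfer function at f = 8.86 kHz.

Step 1 — Angular frequency: ω = 2π·8860 = 5.567e+04 rad/s.
Step 2 — Transfer function: H(jω) = jωL/(R + jωL).
Step 3 — Numerator jωL = j·7905; denominator R + jωL = 2440 + j7905.
Step 4 — H = 0.913 + j0.2818.
Step 5 — Magnitude: |H| = 0.9555 (-0.4 dB); phase: φ = 17.2°.

|H| = 0.9555 (-0.4 dB), φ = 17.2°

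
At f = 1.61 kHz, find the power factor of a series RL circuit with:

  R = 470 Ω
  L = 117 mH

Step 1 — Angular frequency: ω = 2π·f = 2π·1610 = 1.012e+04 rad/s.
Step 2 — Component impedances:
  R: Z = R = 470 Ω
  L: Z = jωL = j·1.012e+04·0.117 = 0 + j1184 Ω
Step 3 — Series combination: Z_total = R + L = 470 + j1184 Ω = 1273∠68.3° Ω.
Step 4 — Power factor: PF = cos(φ) = Re(Z)/|Z| = 470/1273.5 = 0.3691.
Step 5 — Type: Im(Z) = 1184 ⇒ lagging (phase φ = 68.3°).

PF = 0.3691 (lagging, φ = 68.3°)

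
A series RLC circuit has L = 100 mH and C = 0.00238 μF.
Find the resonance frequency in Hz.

Step 1 — Resonance condition Im(Z)=0 gives ω₀ = 1/√(LC).
Step 2 — ω₀ = 1/√(0.1·2.38e-09) = 6.482e+04 rad/s.
Step 3 — f₀ = ω₀/(2π) = 1.032e+04 Hz.

f₀ = 1.032e+04 Hz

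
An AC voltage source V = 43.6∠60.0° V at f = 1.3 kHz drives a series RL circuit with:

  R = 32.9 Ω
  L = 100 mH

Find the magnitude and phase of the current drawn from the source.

Step 1 — Angular frequency: ω = 2π·f = 2π·1300 = 8168 rad/s.
Step 2 — Component impedances:
  R: Z = R = 32.9 Ω
  L: Z = jωL = j·8168·0.1 = 0 + j816.8 Ω
Step 3 — Series combination: Z_total = R + L = 32.9 + j816.8 Ω = 817.5∠87.7° Ω.
Step 4 — Source phasor: V = 43.6∠60.0° V = 21.8 + j37.76 V.
Step 5 — Ohm's law: I = V / Z_total = (21.8 + j37.76) / (32.9 + j816.8) = 0.04723 - j0.02479 A.
Step 6 — Convert to polar: |I| = 0.05333 A, ∠I = -27.7°.

I = 0.05333∠-27.7° A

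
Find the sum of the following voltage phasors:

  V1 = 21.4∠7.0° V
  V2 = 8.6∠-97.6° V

Step 1 — Convert each phasor to rectangular form:
  V1 = 21.4·(cos(7.0°) + j·sin(7.0°)) = 21.24 + j2.608 V
  V2 = 8.6·(cos(-97.6°) + j·sin(-97.6°)) = -1.137 - j8.524 V
Step 2 — Sum components: V_total = 20.1 - j5.916 V.
Step 3 — Convert to polar: |V_total| = 20.96 V, ∠V_total = -16.4°.

V_total = 20.96∠-16.4° V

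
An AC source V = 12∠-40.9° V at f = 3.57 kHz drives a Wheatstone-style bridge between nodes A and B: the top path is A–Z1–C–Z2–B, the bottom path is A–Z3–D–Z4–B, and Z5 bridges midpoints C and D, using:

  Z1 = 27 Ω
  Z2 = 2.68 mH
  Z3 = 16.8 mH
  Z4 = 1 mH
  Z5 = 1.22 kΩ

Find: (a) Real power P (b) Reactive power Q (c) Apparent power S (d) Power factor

Step 1 — Angular frequency: ω = 2π·f = 2π·3570 = 2.243e+04 rad/s.
Step 2 — Component impedances:
  Z1: Z = R = 27 Ω
  Z2: Z = jωL = j·2.243e+04·0.00268 = 0 + j60.12 Ω
  Z3: Z = jωL = j·2.243e+04·0.0168 = 0 + j376.8 Ω
  Z4: Z = jωL = j·2.243e+04·0.001 = 0 + j22.43 Ω
  Z5: Z = R = 1220 Ω
Step 3 — Bridge requires nodal analysis (the Z5 bridge couples midpoints C and D, so the two paths cannot be reduced to a simple series/parallel combination). Setting node B to ground and injecting 1 A at node A, the 3-node admittance system at A, C, D solves to V_A = Z_AB = 22.3 + j53.67 Ω = 58.12∠67.4° Ω.
Step 4 — Source phasor: V = 12∠-40.9° V = 9.07 - j7.857 V.
Step 5 — Current: I = V / Z = -0.06497 - j0.196 A = 0.2065∠-108.3° A.
Step 6 — Complex power: S = V·I* = 0.9505 + j2.288 VA.
Step 7 — Real power: P = Re(S) = 0.9505 W.
Step 8 — Reactive power: Q = Im(S) = 2.288 VAR.
Step 9 — Apparent power: |S| = 2.478 VA.
Step 10 — Power factor: PF = P/|S| = 0.3836 (lagging).

(a) P = 0.9505 W  (b) Q = 2.288 VAR  (c) S = 2.478 VA  (d) PF = 0.3836 (lagging)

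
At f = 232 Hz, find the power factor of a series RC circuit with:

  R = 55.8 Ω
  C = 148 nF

Step 1 — Angular frequency: ω = 2π·f = 2π·232 = 1458 rad/s.
Step 2 — Component impedances:
  R: Z = R = 55.8 Ω
  C: Z = 1/(jωC) = -j/(ω·C) = 0 - j4635 Ω
Step 3 — Series combination: Z_total = R + C = 55.8 - j4635 Ω = 4636∠-89.3° Ω.
Step 4 — Power factor: PF = cos(φ) = Re(Z)/|Z| = 55.8/4636 = 0.01204.
Step 5 — Type: Im(Z) = -4635 ⇒ leading (phase φ = -89.3°).

PF = 0.01204 (leading, φ = -89.3°)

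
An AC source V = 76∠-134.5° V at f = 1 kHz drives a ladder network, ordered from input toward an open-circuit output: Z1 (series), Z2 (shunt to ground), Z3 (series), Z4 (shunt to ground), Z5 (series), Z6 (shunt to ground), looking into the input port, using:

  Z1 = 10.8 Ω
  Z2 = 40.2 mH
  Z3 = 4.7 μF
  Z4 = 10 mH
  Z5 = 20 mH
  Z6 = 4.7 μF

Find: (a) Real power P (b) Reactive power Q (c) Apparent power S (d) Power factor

Step 1 — Angular frequency: ω = 2π·f = 2π·1000 = 6283 rad/s.
Step 2 — Component impedances:
  Z1: Z = R = 10.8 Ω
  Z2: Z = jωL = j·6283·0.0402 = 0 + j252.6 Ω
  Z3: Z = 1/(jωC) = -j/(ω·C) = 0 - j33.86 Ω
  Z4: Z = jωL = j·6283·0.01 = 0 + j62.83 Ω
  Z5: Z = jωL = j·6283·0.02 = 0 + j125.7 Ω
  Z6: Z = 1/(jωC) = -j/(ω·C) = 0 - j33.86 Ω
Step 3 — Ladder network (open output): work backward from the far end, alternating series and parallel combinations. Z_in = 10.8 + j3.392 Ω = 11.32∠17.4° Ω.
Step 4 — Source phasor: V = 76∠-134.5° V = -53.27 - j54.21 V.
Step 5 — Current: I = V / Z = -5.924 - j3.158 A = 6.714∠-151.9° A.
Step 6 — Complex power: S = V·I* = 486.8 + j152.9 VA.
Step 7 — Real power: P = Re(S) = 486.8 W.
Step 8 — Reactive power: Q = Im(S) = 152.9 VAR.
Step 9 — Apparent power: |S| = 510.2 VA.
Step 10 — Power factor: PF = P/|S| = 0.954 (lagging).

(a) P = 486.8 W  (b) Q = 152.9 VAR  (c) S = 510.2 VA  (d) PF = 0.954 (lagging)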